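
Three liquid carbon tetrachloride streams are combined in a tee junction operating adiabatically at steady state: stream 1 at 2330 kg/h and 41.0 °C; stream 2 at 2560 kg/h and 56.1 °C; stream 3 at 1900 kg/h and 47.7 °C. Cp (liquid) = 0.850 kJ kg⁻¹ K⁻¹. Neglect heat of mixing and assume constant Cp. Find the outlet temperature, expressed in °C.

Energy balance with Q = 0: Σ ṁᵢCp,ᵢ(T_out − Tᵢ) = 0
Σ ṁᵢCp,ᵢTᵢ = 2330×0.850×41.0 + 2560×0.850×56.1 + 1900×0.850×47.7 = 280310
Σ ṁᵢCp,ᵢ = 2330×0.850 + 2560×0.850 + 1900×0.850 = 5771.5
T_out = 280310 / 5771.5 = 48.568 °C

T_out = 48.6 °C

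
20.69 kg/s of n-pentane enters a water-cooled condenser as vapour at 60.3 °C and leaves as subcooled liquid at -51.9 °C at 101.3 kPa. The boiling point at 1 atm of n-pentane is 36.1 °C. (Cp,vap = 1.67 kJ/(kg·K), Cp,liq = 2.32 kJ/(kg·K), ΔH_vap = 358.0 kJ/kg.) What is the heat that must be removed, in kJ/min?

Q_c = 748000 kJ/min

vapour 60.3→36.1 °C: -40.414 kJ/kg
condensation at 36.1 °C: -358 kJ/kg
liquid 36.1→-51.9 °C: -204.16 kJ/kg
Δh = -40.414 + -358 + -204.16 = -602.57 kJ/kg
Q = ṁ·Δh = 20.69 kg/s × -602.57 kJ/kg = -12467 kJ/s
|Q| = 12467 kW = 748040 kJ/min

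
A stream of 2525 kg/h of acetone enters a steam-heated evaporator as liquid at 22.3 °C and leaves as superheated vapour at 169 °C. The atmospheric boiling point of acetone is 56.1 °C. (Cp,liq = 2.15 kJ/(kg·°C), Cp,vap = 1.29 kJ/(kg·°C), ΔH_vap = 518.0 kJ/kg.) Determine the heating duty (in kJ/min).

Q = 31000 kJ/min

liquid 22.3→56.1 °C: 72.67 kJ/kg
vaporisation at 56.1 °C: 518 kJ/kg
vapour 56.1→169 °C: 145.64 kJ/kg
Δh = 72.67 + 518 + 145.64 = 736.31 kJ/kg
Q = ṁ·Δh = 2525 kg/h × 736.31 kJ/kg = 1.8592e+06 kJ/h
|Q| = 516.44 kW = 30986 kJ/min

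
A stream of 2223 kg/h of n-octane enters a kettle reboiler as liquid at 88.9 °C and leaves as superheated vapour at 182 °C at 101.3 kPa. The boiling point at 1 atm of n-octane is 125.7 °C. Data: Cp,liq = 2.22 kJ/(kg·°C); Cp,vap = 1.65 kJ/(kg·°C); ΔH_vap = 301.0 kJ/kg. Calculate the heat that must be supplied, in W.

Q = 294000 W

liquid 88.9→125.7 °C: 81.696 kJ/kg
vaporisation at 125.7 °C: 301 kJ/kg
vapour 125.7→182 °C: 92.895 kJ/kg
Δh = 81.696 + 301 + 92.895 = 475.59 kJ/kg
Q = ṁ·Δh = 2223 kg/h × 475.59 kJ/kg = 1.0572e+06 kJ/h
|Q| = 293.68 kW = 293680 W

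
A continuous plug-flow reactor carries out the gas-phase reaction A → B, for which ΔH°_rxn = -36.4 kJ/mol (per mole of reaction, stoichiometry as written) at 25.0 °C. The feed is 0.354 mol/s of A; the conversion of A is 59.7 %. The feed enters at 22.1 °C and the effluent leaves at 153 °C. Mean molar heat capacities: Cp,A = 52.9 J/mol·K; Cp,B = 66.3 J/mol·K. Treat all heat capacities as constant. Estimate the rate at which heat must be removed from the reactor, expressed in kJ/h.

Q_out = 17600 kJ/h

Extent of reaction ξ = 0.597 × 0.354 = 0.21134 mol/s
Reaction term: ξ·ΔH°_rxn = 0.21134 × -36.4 = -7.6927 kJ/s
Sensible, feed 22.1→25 °C: 0.054307 kJ/s
Outlet flows (mol/s): A 0.14266, B 0.21134
Sensible, products 25→153 °C: 2.7595 kJ/s
Q = ΔH = -4.8789 kJ/s = -4.8789 kW
Heat removed = 17564 kJ/h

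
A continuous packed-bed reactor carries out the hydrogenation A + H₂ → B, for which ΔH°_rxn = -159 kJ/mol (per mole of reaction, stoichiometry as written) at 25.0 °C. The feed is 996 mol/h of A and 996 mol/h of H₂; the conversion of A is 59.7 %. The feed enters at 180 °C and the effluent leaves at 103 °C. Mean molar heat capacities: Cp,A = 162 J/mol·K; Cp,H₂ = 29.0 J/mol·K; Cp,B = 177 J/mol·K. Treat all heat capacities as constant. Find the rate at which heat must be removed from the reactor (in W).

Q_out = 30500 W

Extent of reaction ξ = 0.597 × 996 = 594.61 mol/h
Reaction term: ξ·ΔH°_rxn = 594.61 × -159 = -94543 kJ/h
Sensible, feed 180→25 °C: -29487 kJ/h
Outlet flows (mol/h): A 401.39, H₂ 401.39, B 594.61
Sensible, products 25→103 °C: 14189 kJ/h
Q = ΔH = -109840 kJ/h = -30.511 kW
Heat removed = 30511 W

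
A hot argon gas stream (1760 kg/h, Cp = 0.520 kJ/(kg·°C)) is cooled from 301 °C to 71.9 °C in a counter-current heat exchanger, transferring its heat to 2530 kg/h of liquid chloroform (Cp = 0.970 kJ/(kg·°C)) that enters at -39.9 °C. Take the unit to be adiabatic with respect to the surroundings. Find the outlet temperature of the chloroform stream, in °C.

Heat released by hot stream: Q = 1760 × 0.520 × (301 − 71.9) = 209670 kJ/h
Energy balance on cold side (adiabatic exchanger): Q = ṁ_c·Cp_c·(T_c,out − T_c,in)
T_c,out = -39.9 + 209670/(2530 × 0.970) = 45.538 °C

T_c,out = 45.5 °C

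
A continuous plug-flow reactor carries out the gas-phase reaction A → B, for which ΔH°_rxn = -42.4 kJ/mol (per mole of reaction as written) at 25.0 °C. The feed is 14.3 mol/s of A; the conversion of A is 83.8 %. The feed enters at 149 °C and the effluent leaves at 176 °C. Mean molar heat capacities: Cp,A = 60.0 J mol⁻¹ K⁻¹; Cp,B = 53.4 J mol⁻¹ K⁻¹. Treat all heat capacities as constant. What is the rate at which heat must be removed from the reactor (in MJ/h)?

Q_out = 1790 MJ/h

Extent of reaction ξ = 0.838 × 14.3 = 11.983 mol/s
Reaction term: ξ·ΔH°_rxn = 11.983 × -42.4 = -508.1 kJ/s
Sensible, feed 149→25 °C: -106.39 kJ/s
Outlet flows (mol/s): A 2.3166, B 11.983
Sensible, products 25→176 °C: 117.62 kJ/s
Q = ΔH = -496.87 kJ/s = -496.87 kW
Heat removed = 1788.7 MJ/h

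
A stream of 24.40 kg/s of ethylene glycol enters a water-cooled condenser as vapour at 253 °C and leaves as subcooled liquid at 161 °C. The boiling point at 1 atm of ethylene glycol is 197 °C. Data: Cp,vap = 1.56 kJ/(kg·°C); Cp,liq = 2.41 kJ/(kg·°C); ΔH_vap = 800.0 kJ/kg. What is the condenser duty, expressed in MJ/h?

vapour 253→197 °C: -87.36 kJ/kg
condensation at 197 °C: -800 kJ/kg
liquid 197→161 °C: -86.76 kJ/kg
Δh = -87.36 + -800 + -86.76 = -974.12 kJ/kg
Q = ṁ·Δh = 24.40 kg/s × -974.12 kJ/kg = -23769 kJ/s
|Q| = 23769 kW = 85567 MJ/h

Q_c = 85600 MJ/h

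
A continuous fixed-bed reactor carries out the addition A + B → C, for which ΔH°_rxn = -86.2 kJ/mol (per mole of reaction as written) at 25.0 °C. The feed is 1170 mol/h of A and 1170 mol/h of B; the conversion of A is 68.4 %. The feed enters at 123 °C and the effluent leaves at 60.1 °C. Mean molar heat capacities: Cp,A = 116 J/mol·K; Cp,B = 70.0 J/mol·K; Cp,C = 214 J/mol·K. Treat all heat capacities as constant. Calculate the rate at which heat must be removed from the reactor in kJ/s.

Q_out = 22.7 kJ/s

Extent of reaction ξ = 0.684 × 1170 = 800.28 mol/h
Reaction term: ξ·ΔH°_rxn = 800.28 × -86.2 = -68984 kJ/h
Sensible, feed 123→25 °C: -21327 kJ/h
Outlet flows (mol/h): A 369.72, B 369.72, C 800.28
Sensible, products 25→60.1 °C: 8425 kJ/h
Q = ΔH = -81886 kJ/h = -22.746 kW
Heat removed = 22.746 kJ/s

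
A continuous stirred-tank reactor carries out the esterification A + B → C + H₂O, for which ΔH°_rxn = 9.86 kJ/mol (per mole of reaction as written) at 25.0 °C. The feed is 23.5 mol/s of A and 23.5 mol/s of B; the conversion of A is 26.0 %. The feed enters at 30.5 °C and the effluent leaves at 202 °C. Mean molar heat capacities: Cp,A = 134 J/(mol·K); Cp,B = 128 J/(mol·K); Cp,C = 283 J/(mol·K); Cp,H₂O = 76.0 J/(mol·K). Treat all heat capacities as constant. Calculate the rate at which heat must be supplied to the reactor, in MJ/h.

Q_in = 4400 MJ/h

Extent of reaction ξ = 0.260 × 23.5 = 6.11 mol/s
Reaction term: ξ·ΔH°_rxn = 6.11 × 9.86 = 60.245 kJ/s
Sensible, feed 30.5→25 °C: -33.864 kJ/s
Outlet flows (mol/s): A 17.39, B 17.39, C 6.11, H₂O 6.11
Sensible, products 25→202 °C: 1194.7 kJ/s
Q = ΔH = 1221.1 kJ/s = 1221.1 kW
Heat supplied = 4395.9 MJ/h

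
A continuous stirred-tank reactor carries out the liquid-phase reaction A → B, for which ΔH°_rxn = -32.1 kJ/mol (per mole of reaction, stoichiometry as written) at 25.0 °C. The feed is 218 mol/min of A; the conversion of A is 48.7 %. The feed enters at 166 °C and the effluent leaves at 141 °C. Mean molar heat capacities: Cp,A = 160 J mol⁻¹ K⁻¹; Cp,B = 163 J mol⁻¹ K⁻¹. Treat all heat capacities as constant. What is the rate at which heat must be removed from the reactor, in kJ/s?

Extent of reaction ξ = 0.487 × 218 = 106.17 mol/min
Reaction term: ξ·ΔH°_rxn = 106.17 × -32.1 = -3407.9 kJ/min
Sensible, feed 166→25 °C: -4918.1 kJ/min
Outlet flows (mol/min): A 111.83, B 106.17
Sensible, products 25→141 °C: 4083 kJ/min
Q = ΔH = -4243 kJ/min = -70.716 kW
Heat removed = 70.716 kJ/s

Q_out = 70.7 kJ/s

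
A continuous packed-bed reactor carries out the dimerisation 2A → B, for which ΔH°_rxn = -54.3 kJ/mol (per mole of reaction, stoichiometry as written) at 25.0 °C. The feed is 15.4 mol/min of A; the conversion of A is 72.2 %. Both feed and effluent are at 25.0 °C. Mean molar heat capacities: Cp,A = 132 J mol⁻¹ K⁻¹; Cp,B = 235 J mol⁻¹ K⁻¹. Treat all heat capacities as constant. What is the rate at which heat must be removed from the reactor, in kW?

Q_out = 5.03 kW

Extent of reaction ξ = 0.722 × 15.4 / 2 = 5.5594 mol/min
Reaction term: ξ·ΔH°_rxn = 5.5594 × -54.3 = -301.88 kJ/min
Q = ΔH = -301.88 kJ/min = -5.0313 kW
Heat removed = 5.0313 kW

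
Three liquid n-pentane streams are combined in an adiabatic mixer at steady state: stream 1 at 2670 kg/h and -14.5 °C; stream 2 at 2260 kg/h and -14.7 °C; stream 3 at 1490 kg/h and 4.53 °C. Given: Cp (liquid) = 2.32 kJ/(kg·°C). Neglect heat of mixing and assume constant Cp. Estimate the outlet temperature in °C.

Energy balance with Q = 0: Σ ṁᵢCp,ᵢ(T_out − Tᵢ) = 0
Σ ṁᵢCp,ᵢTᵢ = 2670×2.32×-14.5 + 2260×2.32×-14.7 + 1490×2.32×4.53 = -151230
Σ ṁᵢCp,ᵢ = 2670×2.32 + 2260×2.32 + 1490×2.32 = 14894
T_out = -151230 / 14894 = -10.154 °C

T_out = -10.2 °C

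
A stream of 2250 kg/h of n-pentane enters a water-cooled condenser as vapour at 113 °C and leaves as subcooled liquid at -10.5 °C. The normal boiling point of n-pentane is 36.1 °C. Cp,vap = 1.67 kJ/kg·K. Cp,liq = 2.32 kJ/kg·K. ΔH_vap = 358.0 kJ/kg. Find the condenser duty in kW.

vapour 113→36.1 °C: -128.42 kJ/kg
condensation at 36.1 °C: -358 kJ/kg
liquid 36.1→-10.5 °C: -108.11 kJ/kg
Δh = -128.42 + -358 + -108.11 = -594.53 kJ/kg
Q = ṁ·Δh = 2250 kg/h × -594.53 kJ/kg = -1.3377e+06 kJ/h
|Q| = 371.58 kW

Q_c = 372 kW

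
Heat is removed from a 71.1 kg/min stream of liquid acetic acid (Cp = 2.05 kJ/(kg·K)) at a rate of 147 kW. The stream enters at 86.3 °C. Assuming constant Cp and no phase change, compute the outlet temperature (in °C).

T_out = 25.8 °C

Q = 147 kW = 8820 kJ/min
ΔT = Q/(ṁ·Cp) = 8820/(71.1×2.05) = 60.513 K
T_out = 86.3 − 60.513 = 25.787 °C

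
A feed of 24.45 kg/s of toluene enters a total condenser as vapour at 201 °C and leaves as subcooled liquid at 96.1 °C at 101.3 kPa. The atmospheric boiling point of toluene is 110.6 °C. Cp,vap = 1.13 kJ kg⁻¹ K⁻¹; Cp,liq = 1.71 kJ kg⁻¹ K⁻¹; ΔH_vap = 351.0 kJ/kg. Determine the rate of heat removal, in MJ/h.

Q_c = 42100 MJ/h

vapour 201→110.6 °C: -102.15 kJ/kg
condensation at 110.6 °C: -351 kJ/kg
liquid 110.6→96.1 °C: -24.795 kJ/kg
Δh = -102.15 + -351 + -24.795 = -477.95 kJ/kg
Q = ṁ·Δh = 24.45 kg/s × -477.95 kJ/kg = -11686 kJ/s
|Q| = 11686 kW = 42069 MJ/h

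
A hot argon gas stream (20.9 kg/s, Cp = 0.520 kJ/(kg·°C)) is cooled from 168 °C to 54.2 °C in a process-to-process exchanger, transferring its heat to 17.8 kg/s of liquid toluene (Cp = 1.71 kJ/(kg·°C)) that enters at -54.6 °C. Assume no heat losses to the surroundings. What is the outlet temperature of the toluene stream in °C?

Heat released by hot stream: Q = 20.9 × 0.520 × (168 − 54.2) = 1236.8 kJ/s
Energy balance on cold side (adiabatic exchanger): Q = ṁ_c·Cp_c·(T_c,out − T_c,in)
T_c,out = -54.6 + 1236.8/(17.8 × 1.71) = -13.967 °C

T_c,out = -14.0 °C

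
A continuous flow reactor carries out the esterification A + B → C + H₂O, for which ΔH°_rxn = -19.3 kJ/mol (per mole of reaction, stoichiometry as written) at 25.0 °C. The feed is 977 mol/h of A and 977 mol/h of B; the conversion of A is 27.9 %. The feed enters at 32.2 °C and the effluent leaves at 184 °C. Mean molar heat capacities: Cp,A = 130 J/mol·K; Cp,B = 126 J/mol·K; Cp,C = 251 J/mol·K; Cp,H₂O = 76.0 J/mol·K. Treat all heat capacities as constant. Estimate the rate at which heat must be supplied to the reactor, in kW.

Q_in = 9.94 kW

Extent of reaction ξ = 0.279 × 977 = 272.58 mol/h
Reaction term: ξ·ΔH°_rxn = 272.58 × -19.3 = -5260.9 kJ/h
Sensible, feed 32.2→25 °C: -1800.8 kJ/h
Outlet flows (mol/h): A 704.42, B 704.42, C 272.58, H₂O 272.58
Sensible, products 25→184 °C: 42845 kJ/h
Q = ΔH = 35783 kJ/h = 9.9398 kW
Heat supplied = 9.9398 kW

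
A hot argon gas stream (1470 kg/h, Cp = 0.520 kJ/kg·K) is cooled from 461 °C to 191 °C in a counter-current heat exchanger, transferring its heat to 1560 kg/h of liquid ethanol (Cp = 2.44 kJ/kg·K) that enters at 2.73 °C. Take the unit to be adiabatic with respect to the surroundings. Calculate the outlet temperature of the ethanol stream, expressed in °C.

Heat released by hot stream: Q = 1470 × 0.520 × (461 − 191) = 206390 kJ/h
Energy balance on cold side (adiabatic exchanger): Q = ṁ_c·Cp_c·(T_c,out − T_c,in)
T_c,out = 2.73 + 206390/(1560 × 2.44) = 56.951 °C

T_c,out = 57.0 °C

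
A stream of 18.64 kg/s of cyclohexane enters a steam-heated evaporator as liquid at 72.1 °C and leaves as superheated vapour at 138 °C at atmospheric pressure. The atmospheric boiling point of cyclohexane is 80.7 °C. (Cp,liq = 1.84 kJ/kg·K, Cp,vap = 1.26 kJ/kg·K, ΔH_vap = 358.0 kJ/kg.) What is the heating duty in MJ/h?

liquid 72.1→80.7 °C: 15.824 kJ/kg
vaporisation at 80.7 °C: 358 kJ/kg
vapour 80.7→138 °C: 72.198 kJ/kg
Δh = 15.824 + 358 + 72.198 = 446.02 kJ/kg
Q = ṁ·Δh = 18.64 kg/s × 446.02 kJ/kg = 8313.9 kJ/s
|Q| = 8313.9 kW = 29930 MJ/h

Q = 29900 MJ/h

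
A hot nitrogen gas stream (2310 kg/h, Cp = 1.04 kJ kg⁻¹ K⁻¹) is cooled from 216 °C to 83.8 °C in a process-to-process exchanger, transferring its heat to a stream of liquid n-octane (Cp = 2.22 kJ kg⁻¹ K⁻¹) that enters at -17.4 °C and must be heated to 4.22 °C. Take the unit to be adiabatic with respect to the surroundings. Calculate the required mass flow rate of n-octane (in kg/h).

ṁ_c = 6620 kg/h

Heat released by hot stream: Q = 2310 × 1.04 × (216 − 83.8) = 317600 kJ/h
Energy balance on cold side (adiabatic exchanger): Q = ṁ_c·Cp_c·(T_c,out − T_c,in)
ṁ_c = 317600 / [2.22 × (4.22 − -17.4)] = 6617.1 kg/h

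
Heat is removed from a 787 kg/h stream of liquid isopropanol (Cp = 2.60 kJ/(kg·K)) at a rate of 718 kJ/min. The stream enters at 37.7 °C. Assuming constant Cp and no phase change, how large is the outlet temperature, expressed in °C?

T_out = 16.6 °C

Q = 718 kJ/min = 43080 kJ/h
ΔT = Q/(ṁ·Cp) = 43080/(787×2.60) = 21.054 K
T_out = 37.7 − 21.054 = 16.646 °C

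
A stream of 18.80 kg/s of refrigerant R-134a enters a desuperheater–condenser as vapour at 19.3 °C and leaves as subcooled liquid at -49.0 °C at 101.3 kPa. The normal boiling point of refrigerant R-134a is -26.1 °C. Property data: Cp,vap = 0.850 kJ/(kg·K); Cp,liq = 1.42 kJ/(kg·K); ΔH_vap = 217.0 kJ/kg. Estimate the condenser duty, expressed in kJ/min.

Q_c = 325000 kJ/min

vapour 19.3→-26.1 °C: -38.59 kJ/kg
condensation at -26.1 °C: -217 kJ/kg
liquid -26.1→-49.0 °C: -32.518 kJ/kg
Δh = -38.59 + -217 + -32.518 = -288.11 kJ/kg
Q = ṁ·Δh = 18.80 kg/s × -288.11 kJ/kg = -5416.4 kJ/s
|Q| = 5416.4 kW = 324990 kJ/min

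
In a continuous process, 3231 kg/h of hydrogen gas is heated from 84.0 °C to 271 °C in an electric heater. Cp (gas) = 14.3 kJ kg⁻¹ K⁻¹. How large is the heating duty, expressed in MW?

Q = 2.40 MW

Q = ṁ·Cp·ΔT = 3231 × 14.3 × (271 − 84.0) = 8.64e+06 kJ/h
Converting: 8.64e+06 / 3600 s = 2400 kW
Heating duty = 2.4 MW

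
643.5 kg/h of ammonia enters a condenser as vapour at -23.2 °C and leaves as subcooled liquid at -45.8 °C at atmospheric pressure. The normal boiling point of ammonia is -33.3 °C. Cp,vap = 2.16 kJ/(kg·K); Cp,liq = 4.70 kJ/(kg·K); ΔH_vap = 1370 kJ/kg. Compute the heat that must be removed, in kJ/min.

Q_c = 15600 kJ/min

vapour -23.2→-33.3 °C: -21.816 kJ/kg
condensation at -33.3 °C: -1370 kJ/kg
liquid -33.3→-45.8 °C: -58.75 kJ/kg
Δh = -21.816 + -1370 + -58.75 = -1450.6 kJ/kg
Q = ṁ·Δh = 643.5 kg/h × -1450.6 kJ/kg = -933440 kJ/h
|Q| = 259.29 kW = 15557 kJ/min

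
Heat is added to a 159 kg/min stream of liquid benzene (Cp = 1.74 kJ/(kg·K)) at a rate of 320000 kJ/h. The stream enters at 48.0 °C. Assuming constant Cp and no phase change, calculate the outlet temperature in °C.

Q = 320000 kJ/h = 5333.3 kJ/min
ΔT = Q/(ṁ·Cp) = 5333.3/(159×1.74) = 19.278 K
T_out = 48.0 + 19.278 = 67.278 °C

T_out = 67.3 °C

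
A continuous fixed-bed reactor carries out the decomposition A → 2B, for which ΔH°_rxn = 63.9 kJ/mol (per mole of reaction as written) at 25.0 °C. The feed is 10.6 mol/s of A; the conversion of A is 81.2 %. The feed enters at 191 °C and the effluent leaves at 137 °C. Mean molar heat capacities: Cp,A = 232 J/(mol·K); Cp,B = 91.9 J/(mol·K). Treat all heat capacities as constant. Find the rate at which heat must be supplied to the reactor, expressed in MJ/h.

Extent of reaction ξ = 0.812 × 10.6 = 8.6072 mol/s
Reaction term: ξ·ΔH°_rxn = 8.6072 × 63.9 = 550 kJ/s
Sensible, feed 191→25 °C: -408.23 kJ/s
Outlet flows (mol/s): A 1.9928, B 17.214
Sensible, products 25→137 °C: 228.97 kJ/s
Q = ΔH = 370.74 kJ/s = 370.74 kW
Heat supplied = 1334.7 MJ/h

Q_in = 1330 MJ/h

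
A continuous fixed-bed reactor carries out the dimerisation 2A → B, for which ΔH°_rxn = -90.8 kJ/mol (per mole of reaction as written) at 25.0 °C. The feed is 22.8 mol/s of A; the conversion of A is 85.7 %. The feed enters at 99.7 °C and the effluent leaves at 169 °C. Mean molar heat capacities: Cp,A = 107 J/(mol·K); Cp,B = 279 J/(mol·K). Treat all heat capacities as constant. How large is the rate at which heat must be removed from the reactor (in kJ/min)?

Extent of reaction ξ = 0.857 × 22.8 / 2 = 9.7698 mol/s
Reaction term: ξ·ΔH°_rxn = 9.7698 × -90.8 = -887.1 kJ/s
Sensible, feed 99.7→25 °C: -182.24 kJ/s
Outlet flows (mol/s): A 3.2604, B 9.7698
Sensible, products 25→169 °C: 442.75 kJ/s
Q = ΔH = -626.59 kJ/s = -626.59 kW
Heat removed = 37595 kJ/min

Q_out = 37600 kJ/min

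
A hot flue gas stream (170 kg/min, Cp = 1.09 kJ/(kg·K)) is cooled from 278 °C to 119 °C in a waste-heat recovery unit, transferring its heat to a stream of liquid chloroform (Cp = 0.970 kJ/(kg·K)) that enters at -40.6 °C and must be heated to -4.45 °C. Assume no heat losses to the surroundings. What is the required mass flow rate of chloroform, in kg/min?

ṁ_c = 840 kg/min

Heat released by hot stream: Q = 170 × 1.09 × (278 − 119) = 29463 kJ/min
Energy balance on cold side (adiabatic exchanger): Q = ṁ_c·Cp_c·(T_c,out − T_c,in)
ṁ_c = 29463 / [0.970 × (-4.45 − -40.6)] = 840.22 kg/min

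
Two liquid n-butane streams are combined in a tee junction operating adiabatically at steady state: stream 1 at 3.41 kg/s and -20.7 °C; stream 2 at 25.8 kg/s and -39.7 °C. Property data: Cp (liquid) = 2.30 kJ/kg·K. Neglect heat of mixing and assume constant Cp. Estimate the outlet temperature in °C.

No heat crosses the boundary, so H_out = H_in.
T_out = Σ ṁᵢCp,ᵢTᵢ / Σ ṁᵢCp,ᵢ
      = -2518.1 / 67.183 = -37.482 °C

T_out = -37.5 °C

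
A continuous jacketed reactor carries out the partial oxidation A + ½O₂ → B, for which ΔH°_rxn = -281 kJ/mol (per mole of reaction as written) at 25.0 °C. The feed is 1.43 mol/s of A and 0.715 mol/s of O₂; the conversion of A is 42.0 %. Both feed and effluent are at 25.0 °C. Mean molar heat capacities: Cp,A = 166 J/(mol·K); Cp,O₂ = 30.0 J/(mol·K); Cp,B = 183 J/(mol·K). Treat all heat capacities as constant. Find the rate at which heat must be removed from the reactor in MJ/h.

Extent of reaction ξ = 0.420 × 1.43 = 0.6006 mol/s
Reaction term: ξ·ΔH°_rxn = 0.6006 × -281 = -168.77 kJ/s
Q = ΔH = -168.77 kJ/s = -168.77 kW
Heat removed = 607.57 MJ/h

Q_out = 608 MJ/h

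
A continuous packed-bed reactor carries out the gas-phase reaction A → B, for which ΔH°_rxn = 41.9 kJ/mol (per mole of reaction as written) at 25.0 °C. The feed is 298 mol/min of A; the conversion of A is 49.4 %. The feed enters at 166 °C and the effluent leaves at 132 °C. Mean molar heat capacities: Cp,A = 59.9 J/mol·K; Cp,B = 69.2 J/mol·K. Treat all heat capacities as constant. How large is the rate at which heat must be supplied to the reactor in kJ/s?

Q_in = 95.1 kJ/s

Extent of reaction ξ = 0.494 × 298 = 147.21 mol/min
Reaction term: ξ·ΔH°_rxn = 147.21 × 41.9 = 6168.2 kJ/min
Sensible, feed 166→25 °C: -2516.9 kJ/min
Outlet flows (mol/min): A 150.79, B 147.21
Sensible, products 25→132 °C: 2056.5 kJ/min
Q = ΔH = 5707.8 kJ/min = 95.129 kW
Heat supplied = 95.129 kJ/s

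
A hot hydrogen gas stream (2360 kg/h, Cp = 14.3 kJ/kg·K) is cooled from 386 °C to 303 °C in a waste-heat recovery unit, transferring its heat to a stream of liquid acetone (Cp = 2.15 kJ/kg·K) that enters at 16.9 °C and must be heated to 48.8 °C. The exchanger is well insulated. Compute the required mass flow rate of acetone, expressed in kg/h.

Heat released by hot stream: Q = 2360 × 14.3 × (386 − 303) = 2.8011e+06 kJ/h
Energy balance on cold side (adiabatic exchanger): Q = ṁ_c·Cp_c·(T_c,out − T_c,in)
ṁ_c = 2.8011e+06 / [2.15 × (48.8 − 16.9)] = 40841 kg/h

ṁ_c = 40800 kg/h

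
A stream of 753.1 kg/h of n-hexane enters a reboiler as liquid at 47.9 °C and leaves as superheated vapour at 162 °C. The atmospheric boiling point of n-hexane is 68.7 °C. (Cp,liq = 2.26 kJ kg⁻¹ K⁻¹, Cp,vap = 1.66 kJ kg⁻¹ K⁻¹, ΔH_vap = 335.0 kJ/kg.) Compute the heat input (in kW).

liquid 47.9→68.7 °C: 47.008 kJ/kg
vaporisation at 68.7 °C: 335 kJ/kg
vapour 68.7→162 °C: 154.88 kJ/kg
Δh = 47.008 + 335 + 154.88 = 536.89 kJ/kg
Q = ṁ·Δh = 753.1 kg/h × 536.89 kJ/kg = 404330 kJ/h
|Q| = 112.31 kW

Q = 112 kW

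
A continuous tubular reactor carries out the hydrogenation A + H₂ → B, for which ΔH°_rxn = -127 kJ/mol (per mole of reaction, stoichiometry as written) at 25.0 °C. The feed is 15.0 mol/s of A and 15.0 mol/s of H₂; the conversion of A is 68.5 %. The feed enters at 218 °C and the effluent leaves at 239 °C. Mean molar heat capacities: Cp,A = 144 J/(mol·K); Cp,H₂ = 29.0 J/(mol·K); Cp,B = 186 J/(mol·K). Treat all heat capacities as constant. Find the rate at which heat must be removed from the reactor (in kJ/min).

Q_out = 73300 kJ/min

Extent of reaction ξ = 0.685 × 15.0 = 10.275 mol/s
Reaction term: ξ·ΔH°_rxn = 10.275 × -127 = -1304.9 kJ/s
Sensible, feed 218→25 °C: -500.83 kJ/s
Outlet flows (mol/s): A 4.725, H₂ 4.725, B 10.275
Sensible, products 25→239 °C: 583.92 kJ/s
Q = ΔH = -1221.8 kJ/s = -1221.8 kW
Heat removed = 73311 kJ/min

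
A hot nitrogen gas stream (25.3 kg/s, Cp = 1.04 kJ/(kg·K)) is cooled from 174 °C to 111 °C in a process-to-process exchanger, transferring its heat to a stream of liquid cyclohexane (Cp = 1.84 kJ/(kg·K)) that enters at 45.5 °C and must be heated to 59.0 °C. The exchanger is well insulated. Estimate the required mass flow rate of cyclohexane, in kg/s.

ṁ_c = 66.7 kg/s

Heat released by hot stream: Q = 25.3 × 1.04 × (174 − 111) = 1657.7 kJ/s
Energy balance on cold side (adiabatic exchanger): Q = ṁ_c·Cp_c·(T_c,out − T_c,in)
ṁ_c = 1657.7 / [1.84 × (59.0 − 45.5)] = 66.733 kg/s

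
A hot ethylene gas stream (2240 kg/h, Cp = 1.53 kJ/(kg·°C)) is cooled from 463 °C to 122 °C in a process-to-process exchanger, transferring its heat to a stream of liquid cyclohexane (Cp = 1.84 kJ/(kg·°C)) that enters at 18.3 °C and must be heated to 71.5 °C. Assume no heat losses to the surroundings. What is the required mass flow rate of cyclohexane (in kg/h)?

Heat released by hot stream: Q = 2240 × 1.53 × (463 − 122) = 1.1687e+06 kJ/h
Energy balance on cold side (adiabatic exchanger): Q = ṁ_c·Cp_c·(T_c,out − T_c,in)
ṁ_c = 1.1687e+06 / [1.84 × (71.5 − 18.3)] = 11939 kg/h

ṁ_c = 11900 kg/h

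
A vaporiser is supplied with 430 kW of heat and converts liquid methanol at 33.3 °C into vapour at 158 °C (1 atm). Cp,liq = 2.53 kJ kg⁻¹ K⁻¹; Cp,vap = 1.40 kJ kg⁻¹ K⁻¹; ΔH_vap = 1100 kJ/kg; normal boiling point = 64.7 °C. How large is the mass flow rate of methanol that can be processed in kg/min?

ṁ = 19.7 kg/min

Δh = 2.53×(64.7−33.3) + 1100 + 1.40×(158−64.7) = 1310.1 kJ/kg
Q = 430 kW = 430 kJ/s = 25800 kJ/min
ṁ = Q/Δh = 25800 / 1310.1 = 19.694 kg/min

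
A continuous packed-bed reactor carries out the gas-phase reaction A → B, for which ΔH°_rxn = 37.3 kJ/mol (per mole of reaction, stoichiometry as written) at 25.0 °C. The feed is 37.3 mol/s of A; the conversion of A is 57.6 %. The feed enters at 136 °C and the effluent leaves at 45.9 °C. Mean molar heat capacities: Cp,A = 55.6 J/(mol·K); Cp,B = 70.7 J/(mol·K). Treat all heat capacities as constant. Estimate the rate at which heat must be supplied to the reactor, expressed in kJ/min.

Q_in = 37300 kJ/min

Extent of reaction ξ = 0.576 × 37.3 = 21.485 mol/s
Reaction term: ξ·ΔH°_rxn = 21.485 × 37.3 = 801.38 kJ/s
Sensible, feed 136→25 °C: -230.2 kJ/s
Outlet flows (mol/s): A 15.815, B 21.485
Sensible, products 25→45.9 °C: 50.124 kJ/s
Q = ΔH = 621.31 kJ/s = 621.31 kW
Heat supplied = 37278 kJ/min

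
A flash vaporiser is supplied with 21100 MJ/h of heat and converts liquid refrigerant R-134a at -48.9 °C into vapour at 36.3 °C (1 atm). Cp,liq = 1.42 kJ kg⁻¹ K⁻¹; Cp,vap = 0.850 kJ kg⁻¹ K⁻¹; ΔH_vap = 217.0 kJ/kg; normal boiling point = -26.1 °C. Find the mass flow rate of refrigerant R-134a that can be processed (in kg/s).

ṁ = 19.4 kg/s

Δh = 1.42×(-26.1−-48.9) + 217.0 + 0.850×(36.3−-26.1) = 302.42 kJ/kg
Q = 21100 MJ/h = 5861.1 kJ/s = 5861.1 kJ/s
ṁ = Q/Δh = 5861.1 / 302.42 = 19.381 kg/s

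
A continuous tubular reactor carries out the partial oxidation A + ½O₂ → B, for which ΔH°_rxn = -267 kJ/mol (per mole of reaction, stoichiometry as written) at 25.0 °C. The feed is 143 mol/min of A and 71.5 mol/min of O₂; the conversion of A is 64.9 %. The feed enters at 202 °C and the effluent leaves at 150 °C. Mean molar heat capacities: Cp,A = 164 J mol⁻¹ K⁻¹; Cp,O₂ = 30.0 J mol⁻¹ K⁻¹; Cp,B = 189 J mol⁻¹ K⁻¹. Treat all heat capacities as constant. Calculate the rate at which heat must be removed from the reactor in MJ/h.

Extent of reaction ξ = 0.649 × 143 = 92.807 mol/min
Reaction term: ξ·ΔH°_rxn = 92.807 × -267 = -24779 kJ/min
Sensible, feed 202→25 °C: -4530.7 kJ/min
Outlet flows (mol/min): A 50.193, O₂ 25.096, B 92.807
Sensible, products 25→150 °C: 3315.6 kJ/min
Q = ΔH = -25995 kJ/min = -433.24 kW
Heat removed = 1559.7 MJ/h

Q_out = 1560 MJ/h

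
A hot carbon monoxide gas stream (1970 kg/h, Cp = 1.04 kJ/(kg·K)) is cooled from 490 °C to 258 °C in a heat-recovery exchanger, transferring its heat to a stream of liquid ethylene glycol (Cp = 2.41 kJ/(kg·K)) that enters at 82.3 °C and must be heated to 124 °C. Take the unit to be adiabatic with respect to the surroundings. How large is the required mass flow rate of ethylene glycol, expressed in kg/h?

Heat released by hot stream: Q = 1970 × 1.04 × (490 − 258) = 475320 kJ/h
Energy balance on cold side (adiabatic exchanger): Q = ṁ_c·Cp_c·(T_c,out − T_c,in)
ṁ_c = 475320 / [2.41 × (124 − 82.3)] = 4729.7 kg/h

ṁ_c = 4730 kg/h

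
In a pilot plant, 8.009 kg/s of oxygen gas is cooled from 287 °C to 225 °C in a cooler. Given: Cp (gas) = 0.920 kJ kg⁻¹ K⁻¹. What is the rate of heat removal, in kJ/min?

Q_c = 27400 kJ/min

Q = ṁ·Cp·ΔT = 8.009 × 0.920 × (225 − 287) = -456.83 kJ/s
Cooling duty = 27410 kJ/min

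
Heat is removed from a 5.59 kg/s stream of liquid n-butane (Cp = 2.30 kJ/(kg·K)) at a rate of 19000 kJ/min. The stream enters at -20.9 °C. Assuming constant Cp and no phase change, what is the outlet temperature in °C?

T_out = -45.5 °C

Q = 19000 kJ/min = 316.67 kJ/s
ΔT = Q/(ṁ·Cp) = 316.67/(5.59×2.30) = 24.63 K
T_out = -20.9 − 24.63 = -45.53 °C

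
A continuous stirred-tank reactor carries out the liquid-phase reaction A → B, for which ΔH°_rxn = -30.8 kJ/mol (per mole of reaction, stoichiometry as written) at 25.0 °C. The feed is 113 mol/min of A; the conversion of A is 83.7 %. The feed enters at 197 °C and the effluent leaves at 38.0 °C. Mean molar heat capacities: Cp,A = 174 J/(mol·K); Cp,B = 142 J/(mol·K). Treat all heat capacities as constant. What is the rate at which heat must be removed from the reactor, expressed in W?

Q_out = 101000 W

Extent of reaction ξ = 0.837 × 113 = 94.581 mol/min
Reaction term: ξ·ΔH°_rxn = 94.581 × -30.8 = -2913.1 kJ/min
Sensible, feed 197→25 °C: -3381.9 kJ/min
Outlet flows (mol/min): A 18.419, B 94.581
Sensible, products 25→38.0 °C: 216.26 kJ/min
Q = ΔH = -6078.7 kJ/min = -101.31 kW
Heat removed = 101310 W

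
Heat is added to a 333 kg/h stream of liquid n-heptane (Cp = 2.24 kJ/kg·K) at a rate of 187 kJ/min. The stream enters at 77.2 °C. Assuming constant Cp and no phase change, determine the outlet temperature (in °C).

T_out = 92.2 °C

Q = 187 kJ/min = 11220 kJ/h
ΔT = Q/(ṁ·Cp) = 11220/(333×2.24) = 15.042 K
T_out = 77.2 + 15.042 = 92.242 °C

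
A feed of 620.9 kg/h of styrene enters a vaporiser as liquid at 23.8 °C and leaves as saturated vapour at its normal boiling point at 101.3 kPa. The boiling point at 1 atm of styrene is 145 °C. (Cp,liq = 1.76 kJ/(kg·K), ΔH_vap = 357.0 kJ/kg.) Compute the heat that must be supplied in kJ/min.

Q = 5900 kJ/min

liquid 23.8→145 °C: 213.31 kJ/kg
vaporisation at 145 °C: 357 kJ/kg
Δh = 213.31 + 357 = 570.31 kJ/kg
Q = ṁ·Δh = 620.9 kg/h × 570.31 kJ/kg = 354110 kJ/h
|Q| = 98.363 kW = 5901.8 kJ/min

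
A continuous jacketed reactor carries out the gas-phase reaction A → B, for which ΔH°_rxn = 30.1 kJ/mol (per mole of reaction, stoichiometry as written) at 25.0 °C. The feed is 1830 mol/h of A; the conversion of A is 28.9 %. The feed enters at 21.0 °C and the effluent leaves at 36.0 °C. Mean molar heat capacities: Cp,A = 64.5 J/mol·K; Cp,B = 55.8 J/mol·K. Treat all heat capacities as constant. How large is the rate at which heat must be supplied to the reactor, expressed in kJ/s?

Extent of reaction ξ = 0.289 × 1830 = 528.87 mol/h
Reaction term: ξ·ΔH°_rxn = 528.87 × 30.1 = 15919 kJ/h
Sensible, feed 21.0→25 °C: 472.14 kJ/h
Outlet flows (mol/h): A 1301.1, B 528.87
Sensible, products 25→36.0 °C: 1247.8 kJ/h
Q = ΔH = 17639 kJ/h = 4.8997 kW
Heat supplied = 4.8997 kJ/s

Q_in = 4.90 kJ/s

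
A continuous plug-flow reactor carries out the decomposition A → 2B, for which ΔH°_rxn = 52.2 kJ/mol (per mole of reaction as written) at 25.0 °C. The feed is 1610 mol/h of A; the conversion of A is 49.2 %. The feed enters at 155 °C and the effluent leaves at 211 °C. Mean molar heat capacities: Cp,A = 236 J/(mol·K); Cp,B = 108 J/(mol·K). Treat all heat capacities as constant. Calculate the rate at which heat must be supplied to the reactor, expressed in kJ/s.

Q_in = 16.6 kJ/s

Extent of reaction ξ = 0.492 × 1610 = 792.12 mol/h
Reaction term: ξ·ΔH°_rxn = 792.12 × 52.2 = 41349 kJ/h
Sensible, feed 155→25 °C: -49395 kJ/h
Outlet flows (mol/h): A 817.88, B 1584.2
Sensible, products 25→211 °C: 67726 kJ/h
Q = ΔH = 59680 kJ/h = 16.578 kW
Heat supplied = 16.578 kJ/s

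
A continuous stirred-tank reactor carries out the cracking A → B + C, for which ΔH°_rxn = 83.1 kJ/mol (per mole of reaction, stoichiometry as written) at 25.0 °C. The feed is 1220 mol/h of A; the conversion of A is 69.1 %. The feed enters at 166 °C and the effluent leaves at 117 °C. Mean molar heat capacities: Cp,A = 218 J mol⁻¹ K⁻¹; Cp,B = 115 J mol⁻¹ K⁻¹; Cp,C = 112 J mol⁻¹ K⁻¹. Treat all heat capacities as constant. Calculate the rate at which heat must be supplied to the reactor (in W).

Q_in = 16000 W

Extent of reaction ξ = 0.691 × 1220 = 843.02 mol/h
Reaction term: ξ·ΔH°_rxn = 843.02 × 83.1 = 70055 kJ/h
Sensible, feed 166→25 °C: -37500 kJ/h
Outlet flows (mol/h): A 376.98, B 843.02, C 843.02
Sensible, products 25→117 °C: 25166 kJ/h
Q = ΔH = 57721 kJ/h = 16.034 kW
Heat supplied = 16034 W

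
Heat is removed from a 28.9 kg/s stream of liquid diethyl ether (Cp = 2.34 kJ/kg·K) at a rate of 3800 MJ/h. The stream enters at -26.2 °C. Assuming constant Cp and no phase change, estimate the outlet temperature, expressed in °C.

Q = 3800 MJ/h = 1055.6 kJ/s
ΔT = Q/(ṁ·Cp) = 1055.6/(28.9×2.34) = 15.609 K
T_out = -26.2 − 15.609 = -41.809 °C

T_out = -41.8 °C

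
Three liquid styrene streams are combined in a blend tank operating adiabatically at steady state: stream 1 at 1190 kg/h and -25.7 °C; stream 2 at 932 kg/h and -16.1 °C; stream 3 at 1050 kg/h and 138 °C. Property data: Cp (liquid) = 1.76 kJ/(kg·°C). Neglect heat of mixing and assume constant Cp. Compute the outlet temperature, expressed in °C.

T_out = 31.3 °C

Adiabatic, steady state ⇒ Σ ṁᵢCp,ᵢ(T_out − Tᵢ) = 0
T_out = Σ ṁᵢCp,ᵢTᵢ / Σ ṁᵢCp,ᵢ
      = 174790 / 5582.7 = 31.309 °C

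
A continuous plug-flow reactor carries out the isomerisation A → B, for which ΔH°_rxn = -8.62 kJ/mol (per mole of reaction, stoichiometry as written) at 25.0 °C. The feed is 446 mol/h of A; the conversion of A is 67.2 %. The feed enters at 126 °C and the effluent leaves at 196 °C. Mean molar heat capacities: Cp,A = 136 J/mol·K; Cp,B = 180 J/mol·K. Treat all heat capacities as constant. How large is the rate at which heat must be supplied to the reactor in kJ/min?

Q_in = 65.3 kJ/min

Extent of reaction ξ = 0.672 × 446 = 299.71 mol/h
Reaction term: ξ·ΔH°_rxn = 299.71 × -8.62 = -2583.5 kJ/h
Sensible, feed 126→25 °C: -6126.3 kJ/h
Outlet flows (mol/h): A 146.29, B 299.71
Sensible, products 25→196 °C: 12627 kJ/h
Q = ΔH = 3917.4 kJ/h = 1.0882 kW
Heat supplied = 65.291 kJ/min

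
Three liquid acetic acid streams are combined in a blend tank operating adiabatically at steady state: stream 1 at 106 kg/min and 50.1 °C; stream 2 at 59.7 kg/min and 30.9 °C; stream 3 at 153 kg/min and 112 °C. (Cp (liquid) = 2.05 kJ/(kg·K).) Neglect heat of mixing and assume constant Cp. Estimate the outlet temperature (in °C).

Adiabatic, steady state ⇒ Σ ṁᵢCp,ᵢ(T_out − Tᵢ) = 0
Σ ṁᵢCp,ᵢTᵢ = 106×2.05×50.1 + 59.7×2.05×30.9 + 153×2.05×112 = 49797
Σ ṁᵢCp,ᵢ = 106×2.05 + 59.7×2.05 + 153×2.05 = 653.33
T_out = 49797 / 653.33 = 76.22 °C

T_out = 76.2 °C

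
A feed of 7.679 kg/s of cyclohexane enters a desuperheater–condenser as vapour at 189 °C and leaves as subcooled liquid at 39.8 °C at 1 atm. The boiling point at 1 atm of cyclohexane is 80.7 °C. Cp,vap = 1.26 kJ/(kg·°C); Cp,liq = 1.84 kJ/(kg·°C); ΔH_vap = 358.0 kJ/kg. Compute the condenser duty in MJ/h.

vapour 189→80.7 °C: -136.46 kJ/kg
condensation at 80.7 °C: -358 kJ/kg
liquid 80.7→39.8 °C: -75.256 kJ/kg
Δh = -136.46 + -358 + -75.256 = -569.71 kJ/kg
Q = ṁ·Δh = 7.679 kg/s × -569.71 kJ/kg = -4374.8 kJ/s
|Q| = 4374.8 kW = 15749 MJ/h

Q_c = 15700 MJ/h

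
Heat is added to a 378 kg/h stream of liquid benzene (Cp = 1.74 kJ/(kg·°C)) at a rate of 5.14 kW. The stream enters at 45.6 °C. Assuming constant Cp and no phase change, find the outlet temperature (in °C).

Q = 5.14 kW = 18504 kJ/h
ΔT = Q/(ṁ·Cp) = 18504/(378×1.74) = 28.134 K
T_out = 45.6 + 28.134 = 73.734 °C

T_out = 73.7 °C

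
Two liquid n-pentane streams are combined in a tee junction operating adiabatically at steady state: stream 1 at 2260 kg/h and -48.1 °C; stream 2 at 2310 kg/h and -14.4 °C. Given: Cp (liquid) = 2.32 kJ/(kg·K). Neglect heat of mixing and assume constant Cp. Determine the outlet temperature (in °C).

No heat crosses the boundary, so H_out = H_in.
T_out = Σ ṁᵢCp,ᵢTᵢ / Σ ṁᵢCp,ᵢ
      = -329370 / 10602 = -31.066 °C

T_out = -31.1 °C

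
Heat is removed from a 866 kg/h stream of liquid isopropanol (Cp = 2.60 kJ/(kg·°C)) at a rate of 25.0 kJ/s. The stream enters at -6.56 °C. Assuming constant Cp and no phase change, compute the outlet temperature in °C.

Q = 25.0 kJ/s = 90000 kJ/h
ΔT = Q/(ṁ·Cp) = 90000/(866×2.60) = 39.972 K
T_out = -6.56 − 39.972 = -46.532 °C

T_out = -46.5 °C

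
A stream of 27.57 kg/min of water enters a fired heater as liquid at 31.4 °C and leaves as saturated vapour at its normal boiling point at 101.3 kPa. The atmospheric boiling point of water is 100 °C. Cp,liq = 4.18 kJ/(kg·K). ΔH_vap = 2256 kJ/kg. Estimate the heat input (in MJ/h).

liquid 31.4→100 °C: 286.75 kJ/kg
vaporisation at 100 °C: 2256 kJ/kg
Δh = 286.75 + 2256 = 2542.7 kJ/kg
Q = ṁ·Δh = 27.57 kg/min × 2542.7 kJ/kg = 70104 kJ/min
|Q| = 1168.4 kW = 4206.2 MJ/h

Q = 4210 MJ/h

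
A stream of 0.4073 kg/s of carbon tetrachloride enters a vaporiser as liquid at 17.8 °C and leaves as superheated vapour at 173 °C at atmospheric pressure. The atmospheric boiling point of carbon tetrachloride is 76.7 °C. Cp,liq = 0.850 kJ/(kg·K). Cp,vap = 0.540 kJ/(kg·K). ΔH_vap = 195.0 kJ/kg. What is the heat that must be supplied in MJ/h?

Q = 436 MJ/h

liquid 17.8→76.7 °C: 50.065 kJ/kg
vaporisation at 76.7 °C: 195 kJ/kg
vapour 76.7→173 °C: 52.002 kJ/kg
Δh = 50.065 + 195 + 52.002 = 297.07 kJ/kg
Q = ṁ·Δh = 0.4073 kg/s × 297.07 kJ/kg = 121 kJ/s
|Q| = 121 kW = 435.58 MJ/h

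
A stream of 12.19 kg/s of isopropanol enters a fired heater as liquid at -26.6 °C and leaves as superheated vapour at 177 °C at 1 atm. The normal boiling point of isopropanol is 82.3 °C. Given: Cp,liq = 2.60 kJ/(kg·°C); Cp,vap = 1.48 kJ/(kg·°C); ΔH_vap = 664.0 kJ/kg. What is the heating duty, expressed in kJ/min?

liquid -26.6→82.3 °C: 283.14 kJ/kg
vaporisation at 82.3 °C: 664 kJ/kg
vapour 82.3→177 °C: 140.16 kJ/kg
Δh = 283.14 + 664 + 140.16 = 1087.3 kJ/kg
Q = ṁ·Δh = 12.19 kg/s × 1087.3 kJ/kg = 13254 kJ/s
|Q| = 13254 kW = 795250 kJ/min

Q = 795000 kJ/min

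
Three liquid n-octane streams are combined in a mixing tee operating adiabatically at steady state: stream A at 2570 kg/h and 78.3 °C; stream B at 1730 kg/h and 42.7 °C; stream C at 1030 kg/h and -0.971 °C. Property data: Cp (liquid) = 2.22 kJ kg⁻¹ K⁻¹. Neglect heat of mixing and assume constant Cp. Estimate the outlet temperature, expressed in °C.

T_out = 51.4 °C

Adiabatic, steady state ⇒ Σ ṁᵢCp,ᵢ(T_out − Tᵢ) = 0
T_out = Σ ṁᵢCp,ᵢTᵢ / Σ ṁᵢCp,ᵢ
      = 608510 / 11833 = 51.426 °C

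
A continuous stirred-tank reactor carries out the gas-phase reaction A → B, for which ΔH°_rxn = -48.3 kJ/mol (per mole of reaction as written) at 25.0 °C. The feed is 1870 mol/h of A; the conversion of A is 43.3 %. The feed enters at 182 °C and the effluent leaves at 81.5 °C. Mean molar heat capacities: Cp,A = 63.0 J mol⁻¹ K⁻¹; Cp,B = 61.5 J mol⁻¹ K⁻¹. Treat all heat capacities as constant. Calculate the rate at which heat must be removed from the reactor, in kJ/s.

Extent of reaction ξ = 0.433 × 1870 = 809.71 mol/h
Reaction term: ξ·ΔH°_rxn = 809.71 × -48.3 = -39109 kJ/h
Sensible, feed 182→25 °C: -18496 kJ/h
Outlet flows (mol/h): A 1060.3, B 809.71
Sensible, products 25→81.5 °C: 6587.6 kJ/h
Q = ΔH = -51018 kJ/h = -14.172 kW
Heat removed = 14.172 kJ/s

Q_out = 14.2 kJ/s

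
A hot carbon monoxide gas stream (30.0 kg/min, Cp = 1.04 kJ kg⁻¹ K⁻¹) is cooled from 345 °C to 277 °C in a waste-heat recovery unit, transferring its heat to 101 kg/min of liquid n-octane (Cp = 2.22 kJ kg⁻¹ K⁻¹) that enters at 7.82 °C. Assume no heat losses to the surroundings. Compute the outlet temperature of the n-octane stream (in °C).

Heat released by hot stream: Q = 30.0 × 1.04 × (345 − 277) = 2121.6 kJ/min
Energy balance on cold side (adiabatic exchanger): Q = ṁ_c·Cp_c·(T_c,out − T_c,in)
T_c,out = 7.82 + 2121.6/(101 × 2.22) = 17.282 °C

T_c,out = 17.3 °C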